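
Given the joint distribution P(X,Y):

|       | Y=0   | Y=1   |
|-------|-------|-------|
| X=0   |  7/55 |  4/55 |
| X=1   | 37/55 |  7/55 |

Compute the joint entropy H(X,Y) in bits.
1.4168 bits

H(X,Y) = -Σ_{x,y} P(x,y) log₂ P(x,y). Per-cell terms -P(x,y)·log₂P(x,y):
  X=0: 0.37851, 0.27501
  X=1: 0.38474, 0.37851
Sum of the 4 terms: H(X,Y) = 1.4168 bits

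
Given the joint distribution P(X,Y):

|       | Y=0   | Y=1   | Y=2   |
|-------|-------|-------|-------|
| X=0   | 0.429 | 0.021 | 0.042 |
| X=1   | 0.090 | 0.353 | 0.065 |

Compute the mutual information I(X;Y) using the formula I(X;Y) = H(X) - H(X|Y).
0.4344 bits

I(X;Y) = H(X) - H(X|Y)

Marginal of X (row sums):
  P(X=0) = 0.429 + 0.021 + 0.042 = 0.492
  P(X=1) = 0.090 + 0.353 + 0.065 = 0.508
H(X) = -[0.492·log₂(0.492) + 0.508·log₂(0.508)]
  = 0.50345 + 0.49637 = 0.99982 bits

Marginal of Y (column sums):
  P(Y=0) = 0.429 + 0.090 = 0.519
  P(Y=1) = 0.021 + 0.353 = 0.374
  P(Y=2) = 0.042 + 0.065 = 0.107
H(X|Y) = Σ_y P(y)·H(X|Y=y):
  Y=0: P(Y=0) = 0.519, P(X|Y=0) = (143/173, 30/173) → H(X|Y=0) = 0.66545
  Y=1: P(Y=1) = 0.374, P(X|Y=1) = (21/374, 353/374) → H(X|Y=1) = 0.31197
  Y=2: P(Y=2) = 0.107, P(X|Y=2) = (42/107, 65/107) → H(X|Y=2) = 0.96641
H(X|Y) = 0.519·0.66545 + 0.374·0.31197 + 0.107·0.96641 = 0.56545 bits

I(X;Y) = H(X) - H(X|Y) = 0.99982 - 0.56545 = 0.4344 bits

Cross-check via I(X;Y) = H(X) + H(Y) - H(X,Y): computing H(Y) from the column sums and H(X,Y) from the 6 cells in the same way gives H(Y) = 1.36674 bits and H(X,Y) = 1.93219 bits, so
I(X;Y) = 0.99982 + 1.36674 - 1.93219 = 0.4344 bits ✓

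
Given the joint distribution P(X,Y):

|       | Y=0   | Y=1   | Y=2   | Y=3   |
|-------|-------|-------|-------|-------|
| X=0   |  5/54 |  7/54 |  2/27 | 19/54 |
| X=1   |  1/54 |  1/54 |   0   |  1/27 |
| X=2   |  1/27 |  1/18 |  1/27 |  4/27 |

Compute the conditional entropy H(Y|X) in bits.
1.6926 bits

H(Y|X) = H(X,Y) - H(X)

H(X,Y) = -Σ_{x,y} P(x,y) log₂ P(x,y). Per-cell terms -P(x,y)·log₂P(x,y):
  X=0: 0.317867, 0.382088, 0.278140, 0.530227
  X=1: 0.106572, 0.106572, 0.000000, 0.176107
  X=2: 0.176107, 0.231663, 0.176107, 0.408131
  (cells with P = 0 contribute 0)
Sum of the 12 terms: H(X,Y) = 2.88958 bits

Marginal of X (row sums):
  P(X=0) = 5/54 + 7/54 + 2/27 + 19/54 = 35/54
  P(X=1) = 1/54 + 1/54 + 0 + 1/27 = 2/27
  P(X=2) = 1/27 + 1/18 + 1/27 + 4/27 = 5/18
H(X) = -[(35/54)·log₂(35/54) + (2/27)·log₂(2/27) + (5/18)·log₂(5/18)]
  = 0.405484 + 0.278140 + 0.513332 = 1.19696 bits

H(Y|X) = H(X,Y) - H(X) = 2.88958 - 1.19696 = 1.6926 bits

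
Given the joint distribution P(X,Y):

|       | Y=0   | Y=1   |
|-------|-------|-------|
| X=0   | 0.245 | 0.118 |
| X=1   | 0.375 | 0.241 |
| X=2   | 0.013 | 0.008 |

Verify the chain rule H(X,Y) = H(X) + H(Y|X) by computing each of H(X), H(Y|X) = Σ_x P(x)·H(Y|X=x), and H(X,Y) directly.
H(X) = 1.0783 bits, H(Y|X) = 0.9452 bits, H(X,Y) = 2.0235 bits

Marginal of X (row sums):
  P(X=0) = 0.245 + 0.118 = 0.363
  P(X=1) = 0.375 + 0.241 = 0.616
  P(X=2) = 0.013 + 0.008 = 0.021
H(X) = -[0.363·log₂(0.363) + 0.616·log₂(0.616) + 0.021·log₂(0.021)]
  = 0.53069 + 0.43058 + 0.11704 = 1.0783 bits

H(Y|X) = Σ_x P(x)·H(Y|X=x):
  X=0: P(X=0) = 0.363, P(Y|X=0) = (245/363, 118/363) → H(Y|X=0) = 0.90981
  X=1: P(X=1) = 0.616, P(Y|X=1) = (375/616, 241/616) → H(Y|X=1) = 0.96559
  X=2: P(X=2) = 0.021, P(Y|X=2) = (13/21, 8/21) → H(Y|X=2) = 0.95871
H(Y|X) = 0.363·0.90981 + 0.616·0.96559 + 0.021·0.95871 = 0.9452 bits

H(X,Y) = -Σ_{x,y} P(x,y) log₂ P(x,y). Per-cell terms -P(x,y)·log₂P(x,y):
  X=0: 0.49714, 0.36381
  X=1: 0.53064, 0.49475
  X=2: 0.08145, 0.05573
Sum of the 6 terms: H(X,Y) = 2.0235 bits

Chain rule check:
  H(X) + H(Y|X) = 1.0783 + 0.9452 = 2.0235 bits
  H(X,Y) = 2.0235 bits
✓ Chain rule verified.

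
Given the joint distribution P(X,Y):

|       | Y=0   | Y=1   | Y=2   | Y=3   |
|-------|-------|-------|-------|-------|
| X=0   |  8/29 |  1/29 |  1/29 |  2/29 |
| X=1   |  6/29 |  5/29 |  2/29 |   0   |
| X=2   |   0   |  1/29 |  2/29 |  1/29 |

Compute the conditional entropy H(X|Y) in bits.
1.1103 bits

H(X|Y) = H(X,Y) - H(Y)

H(X,Y) = -Σ_{x,y} P(x,y) log₂ P(x,y). Per-cell terms -P(x,y)·log₂P(x,y):
  X=0: 0.512546, 0.167517, 0.167517, 0.266068
  X=1: 0.470280, 0.437251, 0.266068, 0.000000
  X=2: 0.000000, 0.167517, 0.266068, 0.167517
  (cells with P = 0 contribute 0)
Sum of the 12 terms: H(X,Y) = 2.88835 bits

Marginal of Y (column sums):
  P(Y=0) = 8/29 + 6/29 + 0 = 14/29
  P(Y=1) = 1/29 + 5/29 + 1/29 = 7/29
  P(Y=2) = 1/29 + 2/29 + 2/29 = 5/29
  P(Y=3) = 2/29 + 0 + 1/29 = 3/29
H(Y) = -[(14/29)·log₂(14/29) + (7/29)·log₂(7/29) + (5/29)·log₂(5/29) + (3/29)·log₂(3/29)]
  = 0.507199 + 0.494979 + 0.437251 + 0.338588 = 1.77802 bits

H(X|Y) = H(X,Y) - H(Y) = 2.88835 - 1.77802 = 1.1103 bits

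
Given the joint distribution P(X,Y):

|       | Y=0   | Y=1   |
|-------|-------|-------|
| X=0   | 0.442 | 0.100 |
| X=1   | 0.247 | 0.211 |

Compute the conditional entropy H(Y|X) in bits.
0.8298 bits

H(Y|X) = H(X,Y) - H(X)

H(X,Y) = -Σ_{x,y} P(x,y) log₂ P(x,y). Per-cell terms -P(x,y)·log₂P(x,y):
  X=0: 0.5206, 0.3322
  X=1: 0.4983, 0.4736
Sum of the 4 terms: H(X,Y) = 1.8247 bits

Marginal of X (row sums):
  P(X=0) = 0.442 + 0.100 = 0.542
  P(X=1) = 0.247 + 0.211 = 0.458
H(X) = -[0.542·log₂(0.542) + 0.458·log₂(0.458)]
  = 0.4789 + 0.5160 = 0.9949 bits

H(Y|X) = H(X,Y) - H(X) = 1.8247 - 0.9949 = 0.8298 bits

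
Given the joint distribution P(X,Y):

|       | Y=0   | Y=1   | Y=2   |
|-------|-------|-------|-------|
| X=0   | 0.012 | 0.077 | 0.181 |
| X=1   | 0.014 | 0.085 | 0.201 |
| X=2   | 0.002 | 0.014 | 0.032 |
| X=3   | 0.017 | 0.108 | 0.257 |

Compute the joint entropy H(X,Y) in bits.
2.8750 bits

H(X,Y) = -Σ_{x,y} P(x,y) log₂ P(x,y). Per-cell terms -P(x,y)·log₂P(x,y):
  X=0: 0.0766, 0.2848, 0.4463
  X=1: 0.0862, 0.3023, 0.4653
  X=2: 0.0179, 0.0862, 0.1589
  X=3: 0.0999, 0.3468, 0.5038
Sum of the 12 terms: H(X,Y) = 2.8750 bits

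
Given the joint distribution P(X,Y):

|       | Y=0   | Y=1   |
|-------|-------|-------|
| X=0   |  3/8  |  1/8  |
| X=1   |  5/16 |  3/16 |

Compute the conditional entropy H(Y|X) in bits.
0.8829 bits

H(Y|X) = H(X,Y) - H(X)

H(X,Y) = -Σ_{x,y} P(x,y) log₂ P(x,y). Per-cell terms -P(x,y)·log₂P(x,y):
  X=0: 0.53064, 0.37500
  X=1: 0.52440, 0.45282
Sum of the 4 terms: H(X,Y) = 1.8829 bits

Marginal of X (row sums):
  P(X=0) = 3/8 + 1/8 = 1/2
  P(X=1) = 5/16 + 3/16 = 1/2
H(X) = -[(1/2)·log₂(1/2) + (1/2)·log₂(1/2)]
  = 0.50000 + 0.50000 = 1.0000 bits

H(Y|X) = H(X,Y) - H(X) = 1.8829 - 1.0000 = 0.8829 bits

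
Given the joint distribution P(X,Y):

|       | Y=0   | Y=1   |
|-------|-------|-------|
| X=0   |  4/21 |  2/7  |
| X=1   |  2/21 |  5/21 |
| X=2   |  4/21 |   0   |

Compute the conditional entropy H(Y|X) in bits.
0.7501 bits

H(Y|X) = H(X,Y) - H(X)

H(X,Y) = -Σ_{x,y} P(x,y) log₂ P(x,y). Per-cell terms -P(x,y)·log₂P(x,y):
  X=0: 0.4557, 0.5164
  X=1: 0.3231, 0.4929
  X=2: 0.4557, 0.0000
  (cells with P = 0 contribute 0)
Sum of the 6 terms: H(X,Y) = 2.2438 bits

Marginal of X (row sums):
  P(X=0) = 4/21 + 2/7 = 10/21
  P(X=1) = 2/21 + 5/21 = 1/3
  P(X=2) = 4/21 + 0 = 4/21
H(X) = -[(10/21)·log₂(10/21) + (1/3)·log₂(1/3) + (4/21)·log₂(4/21)]
  = 0.5097 + 0.5283 + 0.4557 = 1.4937 bits

H(Y|X) = H(X,Y) - H(X) = 2.2438 - 1.4937 = 0.7501 bits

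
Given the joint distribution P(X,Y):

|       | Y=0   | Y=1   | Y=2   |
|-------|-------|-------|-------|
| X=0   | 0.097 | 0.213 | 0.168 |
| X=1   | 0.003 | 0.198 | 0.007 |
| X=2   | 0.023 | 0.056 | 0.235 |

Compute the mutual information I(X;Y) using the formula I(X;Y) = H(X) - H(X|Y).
0.2963 bits

I(X;Y) = H(X) - H(X|Y)

Marginal of X (row sums):
  P(X=0) = 0.097 + 0.213 + 0.168 = 0.478
  P(X=1) = 0.003 + 0.198 + 0.007 = 0.208
  P(X=2) = 0.023 + 0.056 + 0.235 = 0.314
H(X) = -[0.478·log₂(0.478) + 0.208·log₂(0.208) + 0.314·log₂(0.314)]
  = 0.50903 + 0.47119 + 0.52475 = 1.5050 bits

Marginal of Y (column sums):
  P(Y=0) = 0.097 + 0.003 + 0.023 = 0.123
  P(Y=1) = 0.213 + 0.198 + 0.056 = 0.467
  P(Y=2) = 0.168 + 0.007 + 0.235 = 0.410
H(X|Y) = Σ_y P(y)·H(X|Y=y):
  Y=0: P(Y=0) = 0.123, P(X|Y=0) = (97/123, 1/41, 23/123) → H(X|Y=0) = 0.85318
  Y=1: P(Y=1) = 0.467, P(X|Y=1) = (213/467, 198/467, 56/467) → H(X|Y=1) = 1.40835
  Y=2: P(Y=2) = 0.410, P(X|Y=2) = (84/205, 7/410, 47/82) → H(X|Y=2) = 1.08791
H(X|Y) = 0.123·0.85318 + 0.467·1.40835 + 0.410·1.08791 = 1.2087 bits

I(X;Y) = H(X) - H(X|Y) = 1.5050 - 1.2087 = 0.2963 bits

Cross-check via I(X;Y) = H(X) + H(Y) - H(X,Y): computing H(Y) from the column sums and H(X,Y) from the 9 cells in the same way gives H(Y) = 1.4122 bits and H(X,Y) = 2.6209 bits, so
I(X;Y) = 1.5050 + 1.4122 - 2.6209 = 0.2963 bits ✓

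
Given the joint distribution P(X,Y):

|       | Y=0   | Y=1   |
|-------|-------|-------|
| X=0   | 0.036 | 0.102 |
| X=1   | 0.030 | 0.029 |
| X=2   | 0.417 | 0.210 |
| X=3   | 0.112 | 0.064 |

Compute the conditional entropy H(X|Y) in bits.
1.4412 bits

H(X|Y) = H(X,Y) - H(Y)

H(X,Y) = -Σ_{x,y} P(x,y) log₂ P(x,y). Per-cell terms -P(x,y)·log₂P(x,y):
  X=0: 0.1727, 0.3359
  X=1: 0.1518, 0.1481
  X=2: 0.5262, 0.4728
  X=3: 0.3537, 0.2538
Sum of the 8 terms: H(X,Y) = 2.4150 bits

Marginal of Y (column sums):
  P(Y=0) = 0.036 + 0.030 + 0.417 + 0.112 = 0.595
  P(Y=1) = 0.102 + 0.029 + 0.210 + 0.064 = 0.405
H(Y) = -[0.595·log₂(0.595) + 0.405·log₂(0.405)]
  = 0.4457 + 0.5281 = 0.9738 bits

H(X|Y) = H(X,Y) - H(Y) = 2.4150 - 0.9738 = 1.4412 bits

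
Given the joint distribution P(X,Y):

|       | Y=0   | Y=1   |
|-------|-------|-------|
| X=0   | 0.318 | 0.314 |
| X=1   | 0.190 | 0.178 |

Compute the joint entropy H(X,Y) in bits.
1.9488 bits

H(X,Y) = -Σ_{x,y} P(x,y) log₂ P(x,y). Per-cell terms -P(x,y)·log₂P(x,y):
  X=0: 0.52562, 0.52475
  X=1: 0.45523, 0.44323
Sum of the 4 terms: H(X,Y) = 1.9488 bits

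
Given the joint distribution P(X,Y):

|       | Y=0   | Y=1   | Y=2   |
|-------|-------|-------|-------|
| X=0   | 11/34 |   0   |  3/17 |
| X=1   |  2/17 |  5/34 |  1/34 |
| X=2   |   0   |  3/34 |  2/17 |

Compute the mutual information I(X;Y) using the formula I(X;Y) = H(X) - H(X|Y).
0.4673 bits

I(X;Y) = H(X) - H(X|Y)

Marginal of X (row sums):
  P(X=0) = 11/34 + 0 + 3/17 = 1/2
  P(X=1) = 2/17 + 5/34 + 1/34 = 5/17
  P(X=2) = 0 + 3/34 + 2/17 = 7/34
H(X) = -[(1/2)·log₂(1/2) + (5/17)·log₂(5/17) + (7/34)·log₂(7/34)]
  = 0.500000 + 0.519275 + 0.469434 = 1.48871 bits

Marginal of Y (column sums):
  P(Y=0) = 11/34 + 2/17 + 0 = 15/34
  P(Y=1) = 0 + 5/34 + 3/34 = 4/17
  P(Y=2) = 3/17 + 1/34 + 2/17 = 11/34
H(X|Y) = Σ_y P(y)·H(X|Y=y):
  Y=0: P(Y=0) = 15/34, P(X|Y=0) = (11/15, 4/15, 0) → H(X|Y=0) = 0.836641
  Y=1: P(Y=1) = 4/17, P(X|Y=1) = (0, 5/8, 3/8) → H(X|Y=1) = 0.954434
  Y=2: P(Y=2) = 11/34, P(X|Y=2) = (6/11, 1/11, 4/11) → H(X|Y=2) = 1.322179
H(X|Y) = (15/34)·0.836641 + (4/17)·0.954434 + (11/34)·1.322179 = 1.02144 bits

I(X;Y) = H(X) - H(X|Y) = 1.48871 - 1.02144 = 0.4673 bits

Cross-check via I(X;Y) = H(X) + H(Y) - H(X,Y): computing H(Y) from the column sums and H(X,Y) from the 9 cells in the same way gives H(Y) = 1.53872 bits and H(X,Y) = 2.56017 bits, so
I(X;Y) = 1.48871 + 1.53872 - 2.56017 = 0.4673 bits ✓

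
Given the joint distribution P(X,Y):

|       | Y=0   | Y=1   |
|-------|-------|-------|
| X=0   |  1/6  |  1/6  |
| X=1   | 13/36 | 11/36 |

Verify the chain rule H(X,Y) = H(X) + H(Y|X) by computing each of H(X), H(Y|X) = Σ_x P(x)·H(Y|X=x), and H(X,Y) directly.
H(X) = 0.9183 bits, H(Y|X) = 0.9967 bits, H(X,Y) = 1.9150 bits

Marginal of X (row sums):
  P(X=0) = 1/6 + 1/6 = 1/3
  P(X=1) = 13/36 + 11/36 = 2/3
H(X) = -[(1/3)·log₂(1/3) + (2/3)·log₂(2/3)]
  = 0.52832 + 0.38998 = 0.9183 bits

H(Y|X) = Σ_x P(x)·H(Y|X=x):
  X=0: P(X=0) = 1/3, P(Y|X=0) = (1/2, 1/2) → H(Y|X=0) = 1.00000
  X=1: P(X=1) = 2/3, P(Y|X=1) = (13/24, 11/24) → H(Y|X=1) = 0.99498
H(Y|X) = (1/3)·1.00000 + (2/3)·0.99498 = 0.9967 bits

H(X,Y) = -Σ_{x,y} P(x,y) log₂ P(x,y). Per-cell terms -P(x,y)·log₂P(x,y):
  X=0: 0.43083, 0.43083
  X=1: 0.53065, 0.52265
Sum of the 4 terms: H(X,Y) = 1.9150 bits

Chain rule check:
  H(X) + H(Y|X) = 0.9183 + 0.9967 = 1.9150 bits
  H(X,Y) = 1.9150 bits
✓ Chain rule verified.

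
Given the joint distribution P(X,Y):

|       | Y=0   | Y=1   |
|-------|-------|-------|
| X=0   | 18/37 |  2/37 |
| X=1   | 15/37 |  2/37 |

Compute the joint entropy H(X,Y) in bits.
1.4889 bits

H(X,Y) = -Σ_{x,y} P(x,y) log₂ P(x,y). Per-cell terms -P(x,y)·log₂P(x,y):
  X=0: 0.50572, 0.22754
  X=1: 0.52807, 0.22754
Sum of the 4 terms: H(X,Y) = 1.4889 bits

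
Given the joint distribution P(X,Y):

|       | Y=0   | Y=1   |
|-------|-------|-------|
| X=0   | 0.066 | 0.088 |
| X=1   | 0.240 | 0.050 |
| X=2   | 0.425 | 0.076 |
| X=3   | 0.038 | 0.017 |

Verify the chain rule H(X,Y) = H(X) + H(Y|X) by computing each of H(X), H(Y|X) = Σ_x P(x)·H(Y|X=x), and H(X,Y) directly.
H(X) = 1.6632 bits, H(Y|X) = 0.7008 bits, H(X,Y) = 2.3640 bits

Marginal of X (row sums):
  P(X=0) = 0.066 + 0.088 = 0.154
  P(X=1) = 0.240 + 0.050 = 0.290
  P(X=2) = 0.425 + 0.076 = 0.501
  P(X=3) = 0.038 + 0.017 = 0.055
H(X) = -[0.154·log₂(0.154) + 0.290·log₂(0.290) + 0.501·log₂(0.501) + 0.055·log₂(0.055)]
  = 0.4156 + 0.5179 + 0.4996 + 0.2301 = 1.6632 bits

H(Y|X) = Σ_x P(x)·H(Y|X=x):
  X=0: P(X=0) = 0.154, P(Y|X=0) = (3/7, 4/7) → H(Y|X=0) = 0.9852
  X=1: P(X=1) = 0.290, P(Y|X=1) = (24/29, 5/29) → H(Y|X=1) = 0.6632
  X=2: P(X=2) = 0.501, P(Y|X=2) = (425/501, 76/501) → H(Y|X=2) = 0.6141
  X=3: P(X=3) = 0.055, P(Y|X=3) = (38/55, 17/55) → H(Y|X=3) = 0.8921
H(Y|X) = 0.154·0.9852 + 0.290·0.6632 + 0.501·0.6141 + 0.055·0.8921 = 0.7008 bits

H(X,Y) = -Σ_{x,y} P(x,y) log₂ P(x,y). Per-cell terms -P(x,y)·log₂P(x,y):
  X=0: 0.2588, 0.3086
  X=1: 0.4941, 0.2161
  X=2: 0.5246, 0.2826
  X=3: 0.1793, 0.0999
Sum of the 8 terms: H(X,Y) = 2.3640 bits

Chain rule check:
  H(X) + H(Y|X) = 1.6632 + 0.7008 = 2.3640 bits
  H(X,Y) = 2.3640 bits
✓ Chain rule verified.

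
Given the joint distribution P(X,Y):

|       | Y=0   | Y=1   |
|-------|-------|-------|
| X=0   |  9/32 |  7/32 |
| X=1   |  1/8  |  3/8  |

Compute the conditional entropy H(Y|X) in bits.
0.9000 bits

H(Y|X) = H(X,Y) - H(X)

H(X,Y) = -Σ_{x,y} P(x,y) log₂ P(x,y). Per-cell terms -P(x,y)·log₂P(x,y):
  X=0: 0.51471, 0.47964
  X=1: 0.37500, 0.53064
Sum of the 4 terms: H(X,Y) = 1.9000 bits

Marginal of X (row sums):
  P(X=0) = 9/32 + 7/32 = 1/2
  P(X=1) = 1/8 + 3/8 = 1/2
H(X) = -[(1/2)·log₂(1/2) + (1/2)·log₂(1/2)]
  = 0.50000 + 0.50000 = 1.0000 bits

H(Y|X) = H(X,Y) - H(X) = 1.9000 - 1.0000 = 0.9000 bits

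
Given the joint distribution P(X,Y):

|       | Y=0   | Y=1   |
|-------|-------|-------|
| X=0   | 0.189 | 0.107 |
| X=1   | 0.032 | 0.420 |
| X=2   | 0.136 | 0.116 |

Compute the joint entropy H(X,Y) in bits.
2.2358 bits

H(X,Y) = -Σ_{x,y} P(x,y) log₂ P(x,y). Per-cell terms -P(x,y)·log₂P(x,y):
  X=0: 0.4543, 0.3450
  X=1: 0.1589, 0.5256
  X=2: 0.3915, 0.3605
Sum of the 6 terms: H(X,Y) = 2.2358 bits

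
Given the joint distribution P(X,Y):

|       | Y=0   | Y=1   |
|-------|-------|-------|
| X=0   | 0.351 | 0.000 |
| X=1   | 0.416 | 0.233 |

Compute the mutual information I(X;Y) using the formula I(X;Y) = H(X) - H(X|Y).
0.1719 bits

I(X;Y) = H(X) - H(X|Y)

Marginal of X (row sums):
  P(X=0) = 0.351 + 0.000 = 0.351
  P(X=1) = 0.416 + 0.233 = 0.649
H(X) = -[0.351·log₂(0.351) + 0.649·log₂(0.649)]
  = 0.53017 + 0.40479 = 0.93496 bits

Marginal of Y (column sums):
  P(Y=0) = 0.351 + 0.416 = 0.767
  P(Y=1) = 0.000 + 0.233 = 0.233
H(X|Y) = Σ_y P(y)·H(X|Y=y):
  Y=0: P(Y=0) = 0.767, P(X|Y=0) = (27/59, 32/59) → H(X|Y=0) = 0.99481
  Y=1: P(Y=1) = 0.233, P(X|Y=1) = (0, 1) → H(X|Y=1) = 0.00000
H(X|Y) = 0.767·0.99481 + 0.233·0.00000 = 0.76302 bits

I(X;Y) = H(X) - H(X|Y) = 0.93496 - 0.76302 = 0.1719 bits

Cross-check via I(X;Y) = H(X) + H(Y) - H(X,Y): computing H(Y) from the column sums and H(X,Y) from the 4 cells in the same way gives H(Y) = 0.78320 bits and H(X,Y) = 1.54623 bits, so
I(X;Y) = 0.93496 + 0.78320 - 1.54623 = 0.1719 bits ✓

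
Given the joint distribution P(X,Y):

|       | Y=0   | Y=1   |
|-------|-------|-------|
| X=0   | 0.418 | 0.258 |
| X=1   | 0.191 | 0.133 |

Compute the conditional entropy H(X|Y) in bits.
0.9081 bits

H(X|Y) = H(X,Y) - H(Y)

H(X,Y) = -Σ_{x,y} P(x,y) log₂ P(x,y). Per-cell terms -P(x,y)·log₂P(x,y):
  X=0: 0.526022, 0.504276
  X=1: 0.456176, 0.387097
Sum of the 4 terms: H(X,Y) = 1.87357 bits

Marginal of Y (column sums):
  P(Y=0) = 0.418 + 0.191 = 0.609
  P(Y=1) = 0.258 + 0.133 = 0.391
H(Y) = -[0.609·log₂(0.609) + 0.391·log₂(0.391)]
  = 0.435731 + 0.529711 = 0.96544 bits

H(X|Y) = H(X,Y) - H(Y) = 1.87357 - 0.96544 = 0.9081 bits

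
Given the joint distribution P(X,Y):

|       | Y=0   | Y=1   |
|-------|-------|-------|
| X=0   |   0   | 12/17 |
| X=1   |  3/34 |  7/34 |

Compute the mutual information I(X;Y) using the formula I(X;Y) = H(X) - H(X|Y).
0.1713 bits

I(X;Y) = H(X) - H(X|Y)

Marginal of X (row sums):
  P(X=0) = 0 + 12/17 = 12/17
  P(X=1) = 3/34 + 7/34 = 5/17
H(X) = -[(12/17)·log₂(12/17) + (5/17)·log₂(5/17)]
  = 0.354706 + 0.519275 = 0.873981 bits

Marginal of Y (column sums):
  P(Y=0) = 0 + 3/34 = 3/34
  P(Y=1) = 12/17 + 7/34 = 31/34
H(X|Y) = Σ_y P(y)·H(X|Y=y):
  Y=0: P(Y=0) = 3/34, P(X|Y=0) = (0, 1) → H(X|Y=0) = 0.000000
  Y=1: P(Y=1) = 31/34, P(X|Y=1) = (24/31, 7/31) → H(X|Y=1) = 0.770629
H(X|Y) = (3/34)·0.000000 + (31/34)·0.770629 = 0.702632 bits

I(X;Y) = H(X) - H(X|Y) = 0.873981 - 0.702632 = 0.1713 bits

Cross-check via I(X;Y) = H(X) + H(Y) - H(X,Y): computing H(Y) from the column sums and H(X,Y) from the 4 cells in the same way gives H(Y) = 0.430552 bits and H(X,Y) = 1.133184 bits, so
I(X;Y) = 0.873981 + 0.430552 - 1.133184 = 0.1713 bits ✓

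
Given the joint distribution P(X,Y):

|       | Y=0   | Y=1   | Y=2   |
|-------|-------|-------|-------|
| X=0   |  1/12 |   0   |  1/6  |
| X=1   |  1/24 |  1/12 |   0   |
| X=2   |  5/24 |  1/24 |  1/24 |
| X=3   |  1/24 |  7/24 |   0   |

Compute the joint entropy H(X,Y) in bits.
2.7824 bits

H(X,Y) = -Σ_{x,y} P(x,y) log₂ P(x,y). Per-cell terms -P(x,y)·log₂P(x,y):
  X=0: 0.29875, 0.00000, 0.43083
  X=1: 0.19104, 0.29875, 0.00000
  X=2: 0.47147, 0.19104, 0.19104
  X=3: 0.19104, 0.51847, 0.00000
  (cells with P = 0 contribute 0)
Sum of the 12 terms: H(X,Y) = 2.7824 bits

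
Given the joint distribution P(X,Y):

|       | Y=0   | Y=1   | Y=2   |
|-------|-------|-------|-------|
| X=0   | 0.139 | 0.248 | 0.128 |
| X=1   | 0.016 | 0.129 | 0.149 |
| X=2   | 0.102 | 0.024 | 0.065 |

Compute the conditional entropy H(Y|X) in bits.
1.4130 bits

H(Y|X) = H(X,Y) - H(X)

H(X,Y) = -Σ_{x,y} P(x,y) log₂ P(x,y). Per-cell terms -P(x,y)·log₂P(x,y):
  X=0: 0.395711, 0.498874, 0.379620
  X=1: 0.095453, 0.381138, 0.409246
  X=2: 0.335923, 0.129140, 0.256322
Sum of the 9 terms: H(X,Y) = 2.88143 bits

Marginal of X (row sums):
  P(X=0) = 0.139 + 0.248 + 0.128 = 0.515
  P(X=1) = 0.016 + 0.129 + 0.149 = 0.294
  P(X=2) = 0.102 + 0.024 + 0.065 = 0.191
H(X) = -[0.515·log₂(0.515) + 0.294·log₂(0.294) + 0.191·log₂(0.191)]
  = 0.493038 + 0.519237 + 0.456176 = 1.46845 bits

H(Y|X) = H(X,Y) - H(X) = 2.88143 - 1.46845 = 1.4130 bits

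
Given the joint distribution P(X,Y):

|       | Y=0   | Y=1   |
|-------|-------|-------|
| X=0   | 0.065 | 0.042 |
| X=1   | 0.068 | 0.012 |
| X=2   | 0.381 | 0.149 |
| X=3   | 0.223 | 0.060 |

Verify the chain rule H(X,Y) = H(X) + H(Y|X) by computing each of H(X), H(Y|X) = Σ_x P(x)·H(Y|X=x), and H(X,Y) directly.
H(X) = 1.6373 bits, H(Y|X) = 0.8173 bits, H(X,Y) = 2.4547 bits

Marginal of X (row sums):
  P(X=0) = 0.065 + 0.042 = 0.107
  P(X=1) = 0.068 + 0.012 = 0.080
  P(X=2) = 0.381 + 0.149 = 0.530
  P(X=3) = 0.223 + 0.060 = 0.283
H(X) = -[0.107·log₂(0.107) + 0.080·log₂(0.080) + 0.530·log₂(0.530) + 0.283·log₂(0.283)]
  = 0.34500 + 0.29151 + 0.48545 + 0.51538 = 1.6373 bits

H(Y|X) = Σ_x P(x)·H(Y|X=x):
  X=0: P(X=0) = 0.107, P(Y|X=0) = (65/107, 42/107) → H(Y|X=0) = 0.96641
  X=1: P(X=1) = 0.080, P(Y|X=1) = (17/20, 3/20) → H(Y|X=1) = 0.60984
  X=2: P(X=2) = 0.530, P(Y|X=2) = (381/530, 149/530) → H(Y|X=2) = 0.85699
  X=3: P(X=3) = 0.283, P(Y|X=3) = (223/283, 60/283) → H(Y|X=3) = 0.74532
H(Y|X) = 0.107·0.96641 + 0.080·0.60984 + 0.530·0.85699 + 0.283·0.74532 = 0.8173 bits

H(X,Y) = -Σ_{x,y} P(x,y) log₂ P(x,y). Per-cell terms -P(x,y)·log₂P(x,y):
  X=0: 0.25632, 0.19209
  X=1: 0.26373, 0.07657
  X=2: 0.53040, 0.40925
  X=3: 0.48277, 0.24353
Sum of the 8 terms: H(X,Y) = 2.4547 bits

Chain rule check:
  H(X) + H(Y|X) = 1.6373 + 0.8173 = 2.4546 bits
  H(X,Y) = 2.4547 bits
✓ Chain rule verified (Δ = 0.0001 is 4-dp rounding noise: each of the three values was rounded independently).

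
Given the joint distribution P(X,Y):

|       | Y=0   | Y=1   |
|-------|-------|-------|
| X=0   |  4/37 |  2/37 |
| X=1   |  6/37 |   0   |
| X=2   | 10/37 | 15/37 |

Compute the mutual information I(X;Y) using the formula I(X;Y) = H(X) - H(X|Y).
0.1903 bits

I(X;Y) = H(X) - H(X|Y)

Marginal of X (row sums):
  P(X=0) = 4/37 + 2/37 = 6/37
  P(X=1) = 6/37 + 0 = 6/37
  P(X=2) = 10/37 + 15/37 = 25/37
H(X) = -[(6/37)·log₂(6/37) + (6/37)·log₂(6/37) + (25/37)·log₂(25/37)]
  = 0.425593 + 0.425593 + 0.382160 = 1.23335 bits

Marginal of Y (column sums):
  P(Y=0) = 4/37 + 6/37 + 10/37 = 20/37
  P(Y=1) = 2/37 + 0 + 15/37 = 17/37
H(X|Y) = Σ_y P(y)·H(X|Y=y):
  Y=0: P(Y=0) = 20/37, P(X|Y=0) = (1/5, 3/10, 1/2) → H(X|Y=0) = 1.485475
  Y=1: P(Y=1) = 17/37, P(X|Y=1) = (2/17, 0, 15/17) → H(X|Y=1) = 0.522559
H(X|Y) = (20/37)·1.485475 + (17/37)·0.522559 = 1.04305 bits

I(X;Y) = H(X) - H(X|Y) = 1.23335 - 1.04305 = 0.1903 bits

Cross-check via I(X;Y) = H(X) + H(Y) - H(X,Y): computing H(Y) from the column sums and H(X,Y) from the 6 cells in the same way gives H(Y) = 0.99525 bits and H(X,Y) = 2.03831 bits, so
I(X;Y) = 1.23335 + 0.99525 - 2.03831 = 0.1903 bits ✓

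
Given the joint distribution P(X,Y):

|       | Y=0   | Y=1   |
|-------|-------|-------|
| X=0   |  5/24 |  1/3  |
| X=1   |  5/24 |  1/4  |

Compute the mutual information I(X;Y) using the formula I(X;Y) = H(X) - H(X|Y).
0.0036 bits

I(X;Y) = H(X) - H(X|Y)

Marginal of X (row sums):
  P(X=0) = 5/24 + 1/3 = 13/24
  P(X=1) = 5/24 + 1/4 = 11/24
H(X) = -[(13/24)·log₂(13/24) + (11/24)·log₂(11/24)]
  = 0.4791 + 0.5159 = 0.9950 bits

Marginal of Y (column sums):
  P(Y=0) = 5/24 + 5/24 = 5/12
  P(Y=1) = 1/3 + 1/4 = 7/12
H(X|Y) = Σ_y P(y)·H(X|Y=y):
  Y=0: P(Y=0) = 5/12, P(X|Y=0) = (1/2, 1/2) → H(X|Y=0) = 1.0000
  Y=1: P(Y=1) = 7/12, P(X|Y=1) = (4/7, 3/7) → H(X|Y=1) = 0.9852
H(X|Y) = (5/12)·1.0000 + (7/12)·0.9852 = 0.9914 bits

I(X;Y) = H(X) - H(X|Y) = 0.9950 - 0.9914 = 0.0036 bits

Cross-check via I(X;Y) = H(X) + H(Y) - H(X,Y): computing H(Y) from the column sums and H(X,Y) from the 4 cells in the same way gives H(Y) = 0.9799 bits and H(X,Y) = 1.9713 bits, so
I(X;Y) = 0.9950 + 0.9799 - 1.9713 = 0.0036 bits ✓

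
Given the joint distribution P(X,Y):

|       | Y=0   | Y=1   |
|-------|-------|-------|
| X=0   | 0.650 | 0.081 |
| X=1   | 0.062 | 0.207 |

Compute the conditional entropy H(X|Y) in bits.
0.5506 bits

H(X|Y) = H(X,Y) - H(Y)

H(X,Y) = -Σ_{x,y} P(x,y) log₂ P(x,y). Per-cell terms -P(x,y)·log₂P(x,y):
  X=0: 0.403967, 0.293701
  X=1: 0.248718, 0.470366
Sum of the 4 terms: H(X,Y) = 1.41675 bits

Marginal of Y (column sums):
  P(Y=0) = 0.650 + 0.062 = 0.712
  P(Y=1) = 0.081 + 0.207 = 0.288
H(Y) = -[0.712·log₂(0.712) + 0.288·log₂(0.288)]
  = 0.348916 + 0.517207 = 0.86612 bits

H(X|Y) = H(X,Y) - H(Y) = 1.41675 - 0.86612 = 0.5506 bits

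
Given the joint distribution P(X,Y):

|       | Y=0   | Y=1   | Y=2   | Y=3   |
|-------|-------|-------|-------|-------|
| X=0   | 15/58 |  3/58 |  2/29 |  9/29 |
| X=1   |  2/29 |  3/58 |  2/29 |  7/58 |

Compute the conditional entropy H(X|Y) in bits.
0.8533 bits

H(X|Y) = H(X,Y) - H(Y)

H(X,Y) = -Σ_{x,y} P(x,y) log₂ P(x,y). Per-cell terms -P(x,y)·log₂P(x,y):
  X=0: 0.504592, 0.221018, 0.266068, 0.523879
  X=1: 0.266068, 0.221018, 0.266068, 0.368179
Sum of the 8 terms: H(X,Y) = 2.63689 bits

Marginal of Y (column sums):
  P(Y=0) = 15/58 + 2/29 = 19/58
  P(Y=1) = 3/58 + 3/58 = 3/29
  P(Y=2) = 2/29 + 2/29 = 4/29
  P(Y=3) = 9/29 + 7/58 = 25/58
H(Y) = -[(19/58)·log₂(19/58) + (3/29)·log₂(3/29) + (4/29)·log₂(4/29) + (25/58)·log₂(25/58)]
  = 0.527431 + 0.338588 + 0.394204 + 0.523330 = 1.78355 bits

H(X|Y) = H(X,Y) - H(Y) = 2.63689 - 1.78355 = 0.8533 bits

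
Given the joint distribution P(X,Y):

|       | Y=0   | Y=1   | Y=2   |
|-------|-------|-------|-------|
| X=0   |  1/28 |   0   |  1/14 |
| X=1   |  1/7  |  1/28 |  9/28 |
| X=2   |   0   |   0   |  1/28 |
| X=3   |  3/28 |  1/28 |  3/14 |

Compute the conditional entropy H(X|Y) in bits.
1.5095 bits

H(X|Y) = H(X,Y) - H(Y)

H(X,Y) = -Σ_{x,y} P(x,y) log₂ P(x,y). Per-cell terms -P(x,y)·log₂P(x,y):
  X=0: 0.17169, 0.00000, 0.27195
  X=1: 0.40105, 0.17169, 0.52632
  X=2: 0.00000, 0.00000, 0.17169
  X=3: 0.34526, 0.17169, 0.47623
  (cells with P = 0 contribute 0)
Sum of the 12 terms: H(X,Y) = 2.7076 bits

Marginal of Y (column sums):
  P(Y=0) = 1/28 + 1/7 + 0 + 3/28 = 2/7
  P(Y=1) = 0 + 1/28 + 0 + 1/28 = 1/14
  P(Y=2) = 1/14 + 9/28 + 1/28 + 3/14 = 9/14
H(Y) = -[(2/7)·log₂(2/7) + (1/14)·log₂(1/14) + (9/14)·log₂(9/14)]
  = 0.51639 + 0.27195 + 0.40978 = 1.1981 bits

H(X|Y) = H(X,Y) - H(Y) = 2.7076 - 1.1981 = 1.5095 bits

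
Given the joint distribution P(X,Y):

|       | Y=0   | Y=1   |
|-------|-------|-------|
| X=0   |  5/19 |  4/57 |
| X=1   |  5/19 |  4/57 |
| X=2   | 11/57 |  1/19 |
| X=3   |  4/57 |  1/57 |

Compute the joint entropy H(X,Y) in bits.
2.6046 bits

H(X,Y) = -Σ_{x,y} P(x,y) log₂ P(x,y). Per-cell terms -P(x,y)·log₂P(x,y):
  X=0: 0.506842, 0.268975
  X=1: 0.506842, 0.268975
  X=2: 0.458036, 0.223575
  X=3: 0.268975, 0.102331
Sum of the 8 terms: H(X,Y) = 2.6046 bits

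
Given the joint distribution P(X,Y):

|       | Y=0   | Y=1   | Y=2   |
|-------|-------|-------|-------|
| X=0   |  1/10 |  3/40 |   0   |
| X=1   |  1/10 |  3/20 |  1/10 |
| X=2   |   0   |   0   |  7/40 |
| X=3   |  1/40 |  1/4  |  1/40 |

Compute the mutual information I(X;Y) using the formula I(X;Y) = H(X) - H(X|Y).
0.5532 bits

I(X;Y) = H(X) - H(X|Y)

Marginal of X (row sums):
  P(X=0) = 1/10 + 3/40 + 0 = 7/40
  P(X=1) = 1/10 + 3/20 + 1/10 = 7/20
  P(X=2) = 0 + 0 + 7/40 = 7/40
  P(X=3) = 1/40 + 1/4 + 1/40 = 3/10
H(X) = -[(7/40)·log₂(7/40) + (7/20)·log₂(7/20) + (7/40)·log₂(7/40) + (3/10)·log₂(3/10)]
  = 0.44005 + 0.53010 + 0.44005 + 0.52109 = 1.9313 bits

Marginal of Y (column sums):
  P(Y=0) = 1/10 + 1/10 + 0 + 1/40 = 9/40
  P(Y=1) = 3/40 + 3/20 + 0 + 1/4 = 19/40
  P(Y=2) = 0 + 1/10 + 7/40 + 1/40 = 3/10
H(X|Y) = Σ_y P(y)·H(X|Y=y):
  Y=0: P(Y=0) = 9/40, P(X|Y=0) = (4/9, 4/9, 0, 1/9) → H(X|Y=0) = 1.39215
  Y=1: P(Y=1) = 19/40, P(X|Y=1) = (3/19, 6/19, 0, 10/19) → H(X|Y=1) = 1.43298
  Y=2: P(Y=2) = 3/10, P(X|Y=2) = (0, 1/3, 7/12, 1/12) → H(X|Y=2) = 1.28067
H(X|Y) = (9/40)·1.39215 + (19/40)·1.43298 + (3/10)·1.28067 = 1.3781 bits

I(X;Y) = H(X) - H(X|Y) = 1.9313 - 1.3781 = 0.5532 bits

Cross-check via I(X;Y) = H(X) + H(Y) - H(X,Y): computing H(Y) from the column sums and H(X,Y) from the 12 cells in the same way gives H(Y) = 1.5154 bits and H(X,Y) = 2.8935 bits, so
I(X;Y) = 1.9313 + 1.5154 - 2.8935 = 0.5532 bits ✓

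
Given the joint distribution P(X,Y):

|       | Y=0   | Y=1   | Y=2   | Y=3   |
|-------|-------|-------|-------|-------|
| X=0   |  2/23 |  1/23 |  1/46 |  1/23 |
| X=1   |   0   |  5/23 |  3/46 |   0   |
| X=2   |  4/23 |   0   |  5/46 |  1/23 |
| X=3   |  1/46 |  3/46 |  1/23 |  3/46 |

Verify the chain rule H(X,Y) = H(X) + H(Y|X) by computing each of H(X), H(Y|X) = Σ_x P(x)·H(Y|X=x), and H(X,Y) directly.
H(X) = 1.9634 bits, H(Y|X) = 1.4060 bits, H(X,Y) = 3.3694 bits

Marginal of X (row sums):
  P(X=0) = 2/23 + 1/23 + 1/46 + 1/23 = 9/46
  P(X=1) = 0 + 5/23 + 3/46 + 0 = 13/46
  P(X=2) = 4/23 + 0 + 5/46 + 1/23 = 15/46
  P(X=3) = 1/46 + 3/46 + 1/23 + 3/46 = 9/46
H(X) = -[(9/46)·log₂(9/46) + (13/46)·log₂(13/46) + (15/46)·log₂(15/46) + (9/46)·log₂(9/46)]
  = 0.46049 + 0.51523 + 0.52718 + 0.46049 = 1.9634 bits

H(Y|X) = Σ_x P(x)·H(Y|X=x):
  X=0: P(X=0) = 9/46, P(Y|X=0) = (4/9, 2/9, 1/9, 2/9) → H(Y|X=0) = 1.83659
  X=1: P(X=1) = 13/46, P(Y|X=1) = (0, 10/13, 3/13, 0) → H(Y|X=1) = 0.77935
  X=2: P(X=2) = 15/46, P(Y|X=2) = (8/15, 0, 1/3, 2/15) → H(Y|X=2) = 1.39958
  X=3: P(X=3) = 9/46, P(Y|X=3) = (1/9, 1/3, 2/9, 1/3) → H(Y|X=3) = 1.89106
H(Y|X) = (9/46)·1.83659 + (13/46)·0.77935 + (15/46)·1.39958 + (9/46)·1.89106 = 1.4060 bits

H(X,Y) = -Σ_{x,y} P(x,y) log₂ P(x,y). Per-cell terms -P(x,y)·log₂P(x,y):
  X=0: 0.30640, 0.19668, 0.12008, 0.19668
  X=1: 0.00000, 0.47862, 0.25687, 0.00000
  X=2: 0.43888, 0.00000, 0.34800, 0.19668
  X=3: 0.12008, 0.25687, 0.19668, 0.25687
  (cells with P = 0 contribute 0)
Sum of the 16 terms: H(X,Y) = 3.3694 bits

Chain rule check:
  H(X) + H(Y|X) = 1.9634 + 1.4060 = 3.3694 bits
  H(X,Y) = 3.3694 bits
✓ Chain rule verified.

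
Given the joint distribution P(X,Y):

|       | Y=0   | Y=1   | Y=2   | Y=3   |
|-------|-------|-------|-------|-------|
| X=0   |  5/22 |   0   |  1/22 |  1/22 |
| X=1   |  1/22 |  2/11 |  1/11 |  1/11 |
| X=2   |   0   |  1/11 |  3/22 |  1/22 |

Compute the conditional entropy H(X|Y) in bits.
1.0984 bits

H(X|Y) = H(X,Y) - H(Y)

H(X,Y) = -Σ_{x,y} P(x,y) log₂ P(x,y). Per-cell terms -P(x,y)·log₂P(x,y):
  X=0: 0.48580, 0.00000, 0.20270, 0.20270
  X=1: 0.20270, 0.44717, 0.31449, 0.31449
  X=2: 0.00000, 0.31449, 0.39197, 0.20270
  (cells with P = 0 contribute 0)
Sum of the 12 terms: H(X,Y) = 3.0792 bits

Marginal of Y (column sums):
  P(Y=0) = 5/22 + 1/22 + 0 = 3/11
  P(Y=1) = 0 + 2/11 + 1/11 = 3/11
  P(Y=2) = 1/22 + 1/11 + 3/22 = 3/11
  P(Y=3) = 1/22 + 1/11 + 1/22 = 2/11
H(Y) = -[(3/11)·log₂(3/11) + (3/11)·log₂(3/11) + (3/11)·log₂(3/11) + (2/11)·log₂(2/11)]
  = 0.51122 + 0.51122 + 0.51122 + 0.44717 = 1.9808 bits

H(X|Y) = H(X,Y) - H(Y) = 3.0792 - 1.9808 = 1.0984 bits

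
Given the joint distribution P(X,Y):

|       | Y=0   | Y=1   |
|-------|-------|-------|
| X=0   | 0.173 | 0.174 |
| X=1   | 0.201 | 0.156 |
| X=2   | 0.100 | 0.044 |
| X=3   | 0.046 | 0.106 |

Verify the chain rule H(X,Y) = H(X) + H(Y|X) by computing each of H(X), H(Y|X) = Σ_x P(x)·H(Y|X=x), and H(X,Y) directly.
H(X) = 1.8761 bits, H(Y|X) = 0.9622 bits, H(X,Y) = 2.8383 bits

Marginal of X (row sums):
  P(X=0) = 0.173 + 0.174 = 0.347
  P(X=1) = 0.201 + 0.156 = 0.357
  P(X=2) = 0.100 + 0.044 = 0.144
  P(X=3) = 0.046 + 0.106 = 0.152
H(X) = -[0.347·log₂(0.347) + 0.357·log₂(0.357) + 0.144·log₂(0.144) + 0.152·log₂(0.152)]
  = 0.5299 + 0.5305 + 0.4026 + 0.4131 = 1.8761 bits

H(Y|X) = Σ_x P(x)·H(Y|X=x):
  X=0: P(X=0) = 0.347, P(Y|X=0) = (173/347, 174/347) → H(Y|X=0) = 1.0000
  X=1: P(X=1) = 0.357, P(Y|X=1) = (67/119, 52/119) → H(Y|X=1) = 0.9885
  X=2: P(X=2) = 0.144, P(Y|X=2) = (25/36, 11/36) → H(Y|X=2) = 0.8880
  X=3: P(X=3) = 0.152, P(Y|X=3) = (23/76, 53/76) → H(Y|X=3) = 0.8845
H(Y|X) = 0.347·1.0000 + 0.357·0.9885 + 0.144·0.8880 + 0.152·0.8845 = 0.9622 bits

H(X,Y) = -Σ_{x,y} P(x,y) log₂ P(x,y). Per-cell terms -P(x,y)·log₂P(x,y):
  X=0: 0.4379, 0.4390
  X=1: 0.4653, 0.4181
  X=2: 0.3322, 0.1983
  X=3: 0.2043, 0.3432
Sum of the 8 terms: H(X,Y) = 2.8383 bits

Chain rule check:
  H(X) + H(Y|X) = 1.8761 + 0.9622 = 2.8383 bits
  H(X,Y) = 2.8383 bits
✓ Chain rule verified.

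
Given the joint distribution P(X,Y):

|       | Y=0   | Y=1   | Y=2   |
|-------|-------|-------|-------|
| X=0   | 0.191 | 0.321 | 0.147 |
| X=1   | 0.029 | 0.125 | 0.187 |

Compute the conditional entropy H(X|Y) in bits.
0.8360 bits

H(X|Y) = H(X,Y) - H(Y)

H(X,Y) = -Σ_{x,y} P(x,y) log₂ P(x,y). Per-cell terms -P(x,y)·log₂P(x,y):
  X=0: 0.45618, 0.52623, 0.40662
  X=1: 0.14813, 0.37500, 0.45233
Sum of the 6 terms: H(X,Y) = 2.3645 bits

Marginal of Y (column sums):
  P(Y=0) = 0.191 + 0.029 = 0.220
  P(Y=1) = 0.321 + 0.125 = 0.446
  P(Y=2) = 0.147 + 0.187 = 0.334
H(Y) = -[0.220·log₂(0.220) + 0.446·log₂(0.446) + 0.334·log₂(0.334)]
  = 0.48057 + 0.51954 + 0.52841 = 1.5285 bits

H(X|Y) = H(X,Y) - H(Y) = 2.3645 - 1.5285 = 0.8360 bits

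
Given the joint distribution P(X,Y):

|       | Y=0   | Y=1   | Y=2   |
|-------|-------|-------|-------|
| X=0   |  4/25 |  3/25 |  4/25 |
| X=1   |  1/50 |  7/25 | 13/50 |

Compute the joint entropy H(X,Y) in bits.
2.3455 bits

H(X,Y) = -Σ_{x,y} P(x,y) log₂ P(x,y). Per-cell terms -P(x,y)·log₂P(x,y):
  X=0: 0.4230, 0.3671, 0.4230
  X=1: 0.1129, 0.5142, 0.5053
Sum of the 6 terms: H(X,Y) = 2.3455 bits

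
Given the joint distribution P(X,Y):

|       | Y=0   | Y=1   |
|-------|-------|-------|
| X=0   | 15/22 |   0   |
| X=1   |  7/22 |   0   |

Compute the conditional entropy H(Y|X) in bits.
0.0000 bits

H(Y|X) = H(X,Y) - H(X)

H(X,Y) = -Σ_{x,y} P(x,y) log₂ P(x,y). Per-cell terms -P(x,y)·log₂P(x,y):
  X=0: 0.3767, 0.0000
  X=1: 0.5257, 0.0000
  (cells with P = 0 contribute 0)
Sum of the 4 terms: H(X,Y) = 0.9024 bits

Marginal of X (row sums):
  P(X=0) = 15/22 + 0 = 15/22
  P(X=1) = 7/22 + 0 = 7/22
H(X) = -[(15/22)·log₂(15/22) + (7/22)·log₂(7/22)]
  = 0.3767 + 0.5257 = 0.9024 bits

H(Y|X) = H(X,Y) - H(X) = 0.9024 - 0.9024 = 0.0000 bits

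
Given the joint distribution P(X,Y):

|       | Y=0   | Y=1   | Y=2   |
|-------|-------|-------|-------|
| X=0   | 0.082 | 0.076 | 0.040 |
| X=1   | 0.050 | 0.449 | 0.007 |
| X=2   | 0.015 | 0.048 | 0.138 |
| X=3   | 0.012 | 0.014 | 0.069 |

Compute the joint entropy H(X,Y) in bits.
2.6735 bits

H(X,Y) = -Σ_{x,y} P(x,y) log₂ P(x,y). Per-cell terms -P(x,y)·log₂P(x,y):
  X=0: 0.29588, 0.28256, 0.18575
  X=1: 0.21610, 0.51869, 0.05011
  X=2: 0.09088, 0.21028, 0.39430
  X=3: 0.07657, 0.08622, 0.26615
Sum of the 12 terms: H(X,Y) = 2.6735 bits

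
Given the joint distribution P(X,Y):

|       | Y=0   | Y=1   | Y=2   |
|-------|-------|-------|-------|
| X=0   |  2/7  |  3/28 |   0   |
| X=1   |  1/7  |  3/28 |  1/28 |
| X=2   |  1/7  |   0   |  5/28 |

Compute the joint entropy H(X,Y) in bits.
2.6245 bits

H(X,Y) = -Σ_{x,y} P(x,y) log₂ P(x,y). Per-cell terms -P(x,y)·log₂P(x,y):
  X=0: 0.51639, 0.34526, 0.00000
  X=1: 0.40105, 0.34526, 0.17169
  X=2: 0.40105, 0.00000, 0.44383
  (cells with P = 0 contribute 0)
Sum of the 9 terms: H(X,Y) = 2.6245 bits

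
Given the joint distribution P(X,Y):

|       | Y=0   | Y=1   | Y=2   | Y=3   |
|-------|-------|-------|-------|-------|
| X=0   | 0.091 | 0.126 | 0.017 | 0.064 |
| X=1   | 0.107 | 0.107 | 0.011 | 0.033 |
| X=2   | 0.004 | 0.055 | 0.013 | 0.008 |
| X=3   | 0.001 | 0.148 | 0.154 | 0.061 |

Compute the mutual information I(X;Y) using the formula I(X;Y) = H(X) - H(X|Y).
0.2783 bits

I(X;Y) = H(X) - H(X|Y)

Marginal of X (row sums):
  P(X=0) = 0.091 + 0.126 + 0.017 + 0.064 = 0.298
  P(X=1) = 0.107 + 0.107 + 0.011 + 0.033 = 0.258
  P(X=2) = 0.004 + 0.055 + 0.013 + 0.008 = 0.080
  P(X=3) = 0.001 + 0.148 + 0.154 + 0.061 = 0.364
H(X) = -[0.298·log₂(0.298) + 0.258·log₂(0.258) + 0.080·log₂(0.080) + 0.364·log₂(0.364)]
  = 0.5205 + 0.5043 + 0.2915 + 0.5307 = 1.8470 bits

Marginal of Y (column sums):
  P(Y=0) = 0.091 + 0.107 + 0.004 + 0.001 = 0.203
  P(Y=1) = 0.126 + 0.107 + 0.055 + 0.148 = 0.436
  P(Y=2) = 0.017 + 0.011 + 0.013 + 0.154 = 0.195
  P(Y=3) = 0.064 + 0.033 + 0.008 + 0.061 = 0.166
H(X|Y) = Σ_y P(y)·H(X|Y=y):
  Y=0: P(Y=0) = 0.203, P(X|Y=0) = (13/29, 107/203, 4/203, 1/203) → H(X|Y=0) = 1.1553
  Y=1: P(Y=1) = 0.436, P(X|Y=1) = (63/218, 107/436, 55/436, 37/109) → H(X|Y=1) = 1.9208
  Y=2: P(Y=2) = 0.195, P(X|Y=2) = (17/195, 11/195, 1/15, 154/195) → H(X|Y=2) = 1.0702
  Y=3: P(Y=3) = 0.166, P(X|Y=3) = (32/83, 33/166, 4/83, 61/166) → H(X|Y=3) = 1.7350
H(X|Y) = 0.203·1.1553 + 0.436·1.9208 + 0.195·1.0702 + 0.166·1.7350 = 1.5687 bits

I(X;Y) = H(X) - H(X|Y) = 1.8470 - 1.5687 = 0.2783 bits

Cross-check via I(X;Y) = H(X) + H(Y) - H(X,Y): computing H(Y) from the column sums and H(X,Y) from the 16 cells in the same way gives H(Y) = 1.8791 bits and H(X,Y) = 3.4478 bits, so
I(X;Y) = 1.8470 + 1.8791 - 3.4478 = 0.2783 bits ✓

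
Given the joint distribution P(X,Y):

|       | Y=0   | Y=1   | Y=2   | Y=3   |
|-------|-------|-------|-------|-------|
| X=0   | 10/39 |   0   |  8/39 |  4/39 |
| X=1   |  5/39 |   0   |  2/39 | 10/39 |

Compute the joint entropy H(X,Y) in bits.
2.4124 bits

H(X,Y) = -Σ_{x,y} P(x,y) log₂ P(x,y). Per-cell terms -P(x,y)·log₂P(x,y):
  X=0: 0.503455, 0.000000, 0.468800, 0.336964
  X=1: 0.379933, 0.000000, 0.219764, 0.503455
  (cells with P = 0 contribute 0)
Sum of the 8 terms: H(X,Y) = 2.4124 bits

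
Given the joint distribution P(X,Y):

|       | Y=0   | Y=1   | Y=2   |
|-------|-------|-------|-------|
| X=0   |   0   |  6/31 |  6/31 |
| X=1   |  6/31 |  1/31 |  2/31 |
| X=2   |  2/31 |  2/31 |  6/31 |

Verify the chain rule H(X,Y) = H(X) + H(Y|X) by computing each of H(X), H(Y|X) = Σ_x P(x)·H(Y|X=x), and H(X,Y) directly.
H(X) = 1.5746 bits, H(Y|X) = 1.1848 bits, H(X,Y) = 2.7594 bits

Marginal of X (row sums):
  P(X=0) = 0 + 6/31 + 6/31 = 12/31
  P(X=1) = 6/31 + 1/31 + 2/31 = 9/31
  P(X=2) = 2/31 + 2/31 + 6/31 = 10/31
H(X) = -[(12/31)·log₂(12/31) + (9/31)·log₂(9/31) + (10/31)·log₂(10/31)]
  = 0.53003 + 0.51801 + 0.52654 = 1.5746 bits

H(Y|X) = Σ_x P(x)·H(Y|X=x):
  X=0: P(X=0) = 12/31, P(Y|X=0) = (0, 1/2, 1/2) → H(Y|X=0) = 1.00000
  X=1: P(X=1) = 9/31, P(Y|X=1) = (2/3, 1/9, 2/9) → H(Y|X=1) = 1.22439
  X=2: P(X=2) = 10/31, P(Y|X=2) = (1/5, 1/5, 3/5) → H(Y|X=2) = 1.37095
H(Y|X) = (12/31)·1.00000 + (9/31)·1.22439 + (10/31)·1.37095 = 1.1848 bits

H(X,Y) = -Σ_{x,y} P(x,y) log₂ P(x,y). Per-cell terms -P(x,y)·log₂P(x,y):
  X=0: 0.00000, 0.45856, 0.45856
  X=1: 0.45856, 0.15981, 0.25511
  X=2: 0.25511, 0.25511, 0.45856
  (cells with P = 0 contribute 0)
Sum of the 9 terms: H(X,Y) = 2.7594 bits

Chain rule check:
  H(X) + H(Y|X) = 1.5746 + 1.1848 = 2.7594 bits
  H(X,Y) = 2.7594 bits
✓ Chain rule verified.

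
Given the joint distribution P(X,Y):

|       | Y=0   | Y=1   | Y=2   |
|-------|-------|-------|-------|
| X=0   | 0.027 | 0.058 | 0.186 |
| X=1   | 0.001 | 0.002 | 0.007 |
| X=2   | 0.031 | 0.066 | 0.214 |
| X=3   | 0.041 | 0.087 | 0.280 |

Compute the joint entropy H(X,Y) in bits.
2.8081 bits

H(X,Y) = -Σ_{x,y} P(x,y) log₂ P(x,y). Per-cell terms -P(x,y)·log₂P(x,y):
  X=0: 0.14069, 0.23825, 0.45135
  X=1: 0.00997, 0.01793, 0.05011
  X=2: 0.15536, 0.25881, 0.47600
  X=3: 0.18894, 0.30649, 0.51422
Sum of the 12 terms: H(X,Y) = 2.8081 bits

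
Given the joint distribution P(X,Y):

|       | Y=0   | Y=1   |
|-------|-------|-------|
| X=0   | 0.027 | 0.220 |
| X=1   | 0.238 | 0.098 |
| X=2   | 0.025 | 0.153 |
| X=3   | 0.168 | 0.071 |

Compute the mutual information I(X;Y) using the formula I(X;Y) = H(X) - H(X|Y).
0.2654 bits

I(X;Y) = H(X) - H(X|Y)

Marginal of X (row sums):
  P(X=0) = 0.027 + 0.220 = 0.247
  P(X=1) = 0.238 + 0.098 = 0.336
  P(X=2) = 0.025 + 0.153 = 0.178
  P(X=3) = 0.168 + 0.071 = 0.239
H(X) = -[0.247·log₂(0.247) + 0.336·log₂(0.336) + 0.178·log₂(0.178) + 0.239·log₂(0.239)]
  = 0.498302 + 0.528685 + 0.443229 + 0.493515 = 1.963731 bits

Marginal of Y (column sums):
  P(Y=0) = 0.027 + 0.238 + 0.025 + 0.168 = 0.458
  P(Y=1) = 0.220 + 0.098 + 0.153 + 0.071 = 0.542
H(X|Y) = Σ_y P(y)·H(X|Y=y):
  Y=0: P(Y=0) = 0.458, P(X|Y=0) = (27/458, 119/229, 25/458, 84/229) → H(X|Y=0) = 1.491269
  Y=1: P(Y=1) = 0.542, P(X|Y=1) = (110/271, 49/271, 153/542, 71/542) → H(X|Y=1) = 1.873380
H(X|Y) = 0.458·1.491269 + 0.542·1.873380 = 1.698373 bits

I(X;Y) = H(X) - H(X|Y) = 1.963731 - 1.698373 = 0.2654 bits

Cross-check via I(X;Y) = H(X) + H(Y) - H(X,Y): computing H(Y) from the column sums and H(X,Y) from the 8 cells in the same way gives H(Y) = 0.994904 bits and H(X,Y) = 2.693277 bits, so
I(X;Y) = 1.963731 + 0.994904 - 2.693277 = 0.2654 bits ✓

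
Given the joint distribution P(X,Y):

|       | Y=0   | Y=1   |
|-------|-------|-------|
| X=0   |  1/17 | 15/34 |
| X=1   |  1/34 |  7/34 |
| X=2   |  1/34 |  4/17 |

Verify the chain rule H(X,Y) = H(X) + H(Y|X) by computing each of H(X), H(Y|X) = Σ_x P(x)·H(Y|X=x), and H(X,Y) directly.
H(X) = 1.4988 bits, H(Y|X) = 0.5224 bits, H(X,Y) = 2.0211 bits

Marginal of X (row sums):
  P(X=0) = 1/17 + 15/34 = 1/2
  P(X=1) = 1/34 + 7/34 = 4/17
  P(X=2) = 1/34 + 4/17 = 9/34
H(X) = -[(1/2)·log₂(1/2) + (4/17)·log₂(4/17) + (9/34)·log₂(9/34)]
  = 0.500000 + 0.491168 + 0.507584 = 1.4988 bits

H(Y|X) = Σ_x P(x)·H(Y|X=x):
  X=0: P(X=0) = 1/2, P(Y|X=0) = (2/17, 15/17) → H(Y|X=0) = 0.522559
  X=1: P(X=1) = 4/17, P(Y|X=1) = (1/8, 7/8) → H(Y|X=1) = 0.543564
  X=2: P(X=2) = 9/34, P(Y|X=2) = (1/9, 8/9) → H(Y|X=2) = 0.503258
H(Y|X) = (1/2)·0.522559 + (4/17)·0.543564 + (9/34)·0.503258 = 0.5224 bits

H(X,Y) = -Σ_{x,y} P(x,y) log₂ P(x,y). Per-cell terms -P(x,y)·log₂P(x,y):
  X=0: 0.240439, 0.520841
  X=1: 0.149631, 0.469434
  X=2: 0.149631, 0.491168
Sum of the 6 terms: H(X,Y) = 2.0211 bits

Chain rule check:
  H(X) + H(Y|X) = 1.4988 + 0.5224 = 2.0212 bits
  H(X,Y) = 2.0211 bits
✓ Chain rule verified (Δ = 0.0001 is 4-dp rounding noise: each of the three values was rounded independently).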